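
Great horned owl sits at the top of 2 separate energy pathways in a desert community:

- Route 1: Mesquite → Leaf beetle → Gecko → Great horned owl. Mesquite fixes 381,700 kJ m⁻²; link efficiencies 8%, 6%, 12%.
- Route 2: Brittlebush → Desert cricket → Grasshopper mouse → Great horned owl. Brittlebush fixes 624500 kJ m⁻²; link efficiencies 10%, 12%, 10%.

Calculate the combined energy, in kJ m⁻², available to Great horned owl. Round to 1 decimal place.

Route 1: 381700 × 0.08 × 0.06 × 0.12 = 219.8592 kJ m⁻²
Route 2: 624500 × 0.1 × 0.12 × 0.1 = 749.4 kJ m⁻²
Total at Great horned owl: 219.8592 + 749.4 = 969.2592 kJ m⁻²

969.3 kJ m⁻²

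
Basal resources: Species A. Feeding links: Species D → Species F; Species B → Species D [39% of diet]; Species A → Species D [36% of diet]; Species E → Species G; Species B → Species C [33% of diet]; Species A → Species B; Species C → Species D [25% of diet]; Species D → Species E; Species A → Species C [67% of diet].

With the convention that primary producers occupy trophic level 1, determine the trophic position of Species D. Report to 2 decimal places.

2.72

Species B: 1 + 1 = 2
Species C: 1 + (0.33×2 + 0.67×1) = 2.33
Species D: 1 + (0.39×2 + 0.36×1 + 0.25×2.33) = 2.7225
Species E: 1 + 2.7225 = 3.7225
Species F: 1 + 2.7225 = 3.7225
Species G: 1 + 3.7225 = 4.7225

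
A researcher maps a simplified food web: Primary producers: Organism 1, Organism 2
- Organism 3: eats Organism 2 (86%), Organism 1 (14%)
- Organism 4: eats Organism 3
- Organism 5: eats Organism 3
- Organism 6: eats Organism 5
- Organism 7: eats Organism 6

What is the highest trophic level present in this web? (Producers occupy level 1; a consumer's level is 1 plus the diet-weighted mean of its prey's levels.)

5

Organism 3: 1 + (0.86×1 + 0.14×1) = 2
Organism 4: 1 + 2 = 3
Organism 5: 1 + 2 = 3
Organism 6: 1 + 3 = 4
Organism 7: 1 + 4 = 5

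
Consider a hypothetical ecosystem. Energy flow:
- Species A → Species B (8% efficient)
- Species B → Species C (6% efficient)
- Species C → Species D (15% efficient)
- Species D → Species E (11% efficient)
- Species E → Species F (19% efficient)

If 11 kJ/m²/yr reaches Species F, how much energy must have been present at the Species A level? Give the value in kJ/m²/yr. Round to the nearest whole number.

Cumulative transfer efficiency: 0.08 × 0.06 × 0.15 × 0.11 × 0.19 = 0.000015048
Species A energy = 11 / 0.000015048 = 730994 kJ/m²/yr

730994 kJ/m²/yr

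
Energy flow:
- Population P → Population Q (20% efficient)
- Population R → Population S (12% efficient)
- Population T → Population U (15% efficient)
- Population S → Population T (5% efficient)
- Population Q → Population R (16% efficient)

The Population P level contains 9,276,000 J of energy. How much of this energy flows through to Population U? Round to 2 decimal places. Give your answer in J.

267.15 J

Population Q: 9276000 × 0.2 = 1855200 J
Population R: 1855200 × 0.16 = 296832 J
Population S: 296832 × 0.12 = 35619.84 J
Population T: 35619.84 × 0.05 = 1780.992 J
Population U: 1780.992 × 0.15 = 267.1488 J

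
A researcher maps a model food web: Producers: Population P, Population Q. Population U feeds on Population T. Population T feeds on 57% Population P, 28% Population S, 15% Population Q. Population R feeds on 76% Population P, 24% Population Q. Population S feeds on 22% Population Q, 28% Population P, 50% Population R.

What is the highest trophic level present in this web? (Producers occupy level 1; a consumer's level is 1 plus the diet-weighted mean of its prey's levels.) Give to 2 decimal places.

3.42

Population R: 1 + (0.76×1 + 0.24×1) = 2
Population S: 1 + (0.22×1 + 0.28×1 + 0.5×2) = 2.5
Population T: 1 + (0.57×1 + 0.28×2.5 + 0.15×1) = 2.42
Population U: 1 + 2.42 = 3.42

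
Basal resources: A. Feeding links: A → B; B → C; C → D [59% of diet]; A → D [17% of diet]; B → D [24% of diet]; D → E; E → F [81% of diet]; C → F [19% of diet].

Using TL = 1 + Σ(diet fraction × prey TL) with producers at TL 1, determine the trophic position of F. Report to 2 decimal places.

5.15

B: 1 + 1 = 2
C: 1 + 2 = 3
D: 1 + (0.59×3 + 0.17×1 + 0.24×2) = 3.42
E: 1 + 3.42 = 4.42
F: 1 + (0.81×4.42 + 0.19×3) = 5.1502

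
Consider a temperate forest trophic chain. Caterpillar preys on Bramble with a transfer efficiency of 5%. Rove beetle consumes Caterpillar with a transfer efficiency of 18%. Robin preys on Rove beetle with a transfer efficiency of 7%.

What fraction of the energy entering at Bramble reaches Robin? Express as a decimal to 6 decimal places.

Product of link efficiencies: 0.05 × 0.18 × 0.07 = 0.00063

0.000630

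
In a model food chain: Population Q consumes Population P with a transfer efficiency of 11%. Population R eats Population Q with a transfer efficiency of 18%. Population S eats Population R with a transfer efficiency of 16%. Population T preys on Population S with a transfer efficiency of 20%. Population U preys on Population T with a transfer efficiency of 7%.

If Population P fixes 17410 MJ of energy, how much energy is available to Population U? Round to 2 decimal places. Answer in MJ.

Population Q: 17410 × 0.11 = 1915.1 MJ
Population R: 1915.1 × 0.18 = 344.718 MJ
Population S: 344.718 × 0.16 = 55.15488 MJ
Population T: 55.15488 × 0.2 = 11.030976 MJ
Population U: 11.030976 × 0.07 = 0.77216832 MJ

0.77 MJ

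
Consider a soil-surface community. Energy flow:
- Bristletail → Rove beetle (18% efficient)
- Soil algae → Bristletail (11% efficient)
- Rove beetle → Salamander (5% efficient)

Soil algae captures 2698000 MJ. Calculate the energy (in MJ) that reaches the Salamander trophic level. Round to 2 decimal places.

Bristletail: 2698000 × 0.11 = 296780 MJ
Rove beetle: 296780 × 0.18 = 53420.4 MJ
Salamander: 53420.4 × 0.05 = 2671.02 MJ

2671.02 MJ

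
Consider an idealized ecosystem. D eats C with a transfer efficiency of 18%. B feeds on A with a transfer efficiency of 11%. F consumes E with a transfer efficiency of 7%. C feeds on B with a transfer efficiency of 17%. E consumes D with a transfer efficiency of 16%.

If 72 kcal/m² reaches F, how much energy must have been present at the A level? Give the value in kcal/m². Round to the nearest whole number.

1909855 kcal/m²

Cumulative transfer efficiency: 0.11 × 0.17 × 0.18 × 0.16 × 0.07 = 0.0000376992
A energy = 72 / 0.0000376992 = 1909855 kcal/m²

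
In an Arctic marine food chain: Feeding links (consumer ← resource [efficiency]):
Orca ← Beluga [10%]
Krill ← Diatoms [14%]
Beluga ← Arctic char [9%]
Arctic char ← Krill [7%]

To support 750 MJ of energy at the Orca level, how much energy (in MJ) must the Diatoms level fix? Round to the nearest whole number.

Cumulative transfer efficiency: 0.14 × 0.07 × 0.09 × 0.1 = 0.0000882
Diatoms energy = 750 / 0.0000882 = 8503401 MJ

8503401 MJ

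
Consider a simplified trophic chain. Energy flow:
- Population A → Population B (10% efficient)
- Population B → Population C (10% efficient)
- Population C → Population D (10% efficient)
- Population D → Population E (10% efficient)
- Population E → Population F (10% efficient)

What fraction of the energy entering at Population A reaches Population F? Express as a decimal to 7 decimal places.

Product of link efficiencies: 0.1 × 0.1 × 0.1 × 0.1 × 0.1 = 0.00001

0.0000100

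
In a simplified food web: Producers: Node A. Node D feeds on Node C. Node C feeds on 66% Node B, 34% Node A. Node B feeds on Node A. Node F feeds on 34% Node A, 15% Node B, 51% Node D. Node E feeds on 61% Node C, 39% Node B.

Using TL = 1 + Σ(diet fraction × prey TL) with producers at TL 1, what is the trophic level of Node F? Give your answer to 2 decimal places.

3.51

Node B: 1 + 1 = 2
Node C: 1 + (0.66×2 + 0.34×1) = 2.66
Node D: 1 + 2.66 = 3.66
Node E: 1 + (0.61×2.66 + 0.39×2) = 3.4026
Node F: 1 + (0.34×1 + 0.15×2 + 0.51×3.66) = 3.5066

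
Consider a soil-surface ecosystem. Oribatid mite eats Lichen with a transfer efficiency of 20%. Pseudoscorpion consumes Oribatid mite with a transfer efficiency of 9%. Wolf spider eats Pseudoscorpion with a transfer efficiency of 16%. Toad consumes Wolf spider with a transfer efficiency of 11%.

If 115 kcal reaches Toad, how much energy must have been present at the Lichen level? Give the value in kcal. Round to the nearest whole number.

363005 kcal

Cumulative transfer efficiency: 0.2 × 0.09 × 0.16 × 0.11 = 0.0003168
Lichen energy = 115 / 0.0003168 = 363005 kcal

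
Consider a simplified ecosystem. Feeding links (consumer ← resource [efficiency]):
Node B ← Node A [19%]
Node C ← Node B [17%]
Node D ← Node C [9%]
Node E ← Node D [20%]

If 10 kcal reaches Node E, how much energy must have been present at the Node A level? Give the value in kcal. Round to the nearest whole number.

Cumulative transfer efficiency: 0.19 × 0.17 × 0.09 × 0.2 = 0.0005814
Node A energy = 10 / 0.0005814 = 17200 kcal

17200 kcal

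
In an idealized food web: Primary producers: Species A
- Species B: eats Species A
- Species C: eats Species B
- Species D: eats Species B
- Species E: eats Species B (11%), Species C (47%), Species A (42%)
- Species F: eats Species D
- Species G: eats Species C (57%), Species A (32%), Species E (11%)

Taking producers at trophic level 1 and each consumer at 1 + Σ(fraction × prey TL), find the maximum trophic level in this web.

Species B: 1 + 1 = 2
Species C: 1 + 2 = 3
Species D: 1 + 2 = 3
Species E: 1 + (0.11×2 + 0.47×3 + 0.42×1) = 3.05
Species F: 1 + 3 = 4
Species G: 1 + (0.57×3 + 0.32×1 + 0.11×3.05) = 3.3655

4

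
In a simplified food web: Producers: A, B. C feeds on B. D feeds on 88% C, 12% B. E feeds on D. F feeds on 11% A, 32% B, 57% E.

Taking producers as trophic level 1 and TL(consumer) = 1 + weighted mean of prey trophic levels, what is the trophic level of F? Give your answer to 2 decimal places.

3.64

C: 1 + 1 = 2
D: 1 + (0.88×2 + 0.12×1) = 2.88
E: 1 + 2.88 = 3.88
F: 1 + (0.11×1 + 0.32×1 + 0.57×3.88) = 3.6416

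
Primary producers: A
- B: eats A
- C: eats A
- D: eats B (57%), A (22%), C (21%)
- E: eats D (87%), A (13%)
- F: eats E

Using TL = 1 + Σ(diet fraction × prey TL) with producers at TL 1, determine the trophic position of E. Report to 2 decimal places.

3.55

B: 1 + 1 = 2
C: 1 + 1 = 2
D: 1 + (0.57×2 + 0.22×1 + 0.21×2) = 2.78
E: 1 + (0.87×2.78 + 0.13×1) = 3.5486
F: 1 + 3.5486 = 4.5486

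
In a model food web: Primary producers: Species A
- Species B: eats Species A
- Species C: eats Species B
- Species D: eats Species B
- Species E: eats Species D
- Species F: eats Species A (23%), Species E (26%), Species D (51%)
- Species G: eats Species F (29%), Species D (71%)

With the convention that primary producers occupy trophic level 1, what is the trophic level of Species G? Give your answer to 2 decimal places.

4.23

Species B: 1 + 1 = 2
Species C: 1 + 2 = 3
Species D: 1 + 2 = 3
Species E: 1 + 3 = 4
Species F: 1 + (0.23×1 + 0.26×4 + 0.51×3) = 3.8
Species G: 1 + (0.29×3.8 + 0.71×3) = 4.232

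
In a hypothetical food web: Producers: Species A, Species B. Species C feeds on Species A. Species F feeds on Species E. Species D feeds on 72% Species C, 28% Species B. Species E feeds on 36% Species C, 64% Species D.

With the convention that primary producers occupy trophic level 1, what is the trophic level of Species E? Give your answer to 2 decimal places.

Species C: 1 + 1 = 2
Species D: 1 + (0.72×2 + 0.28×1) = 2.72
Species E: 1 + (0.36×2 + 0.64×2.72) = 3.4608
Species F: 1 + 3.4608 = 4.4608

3.46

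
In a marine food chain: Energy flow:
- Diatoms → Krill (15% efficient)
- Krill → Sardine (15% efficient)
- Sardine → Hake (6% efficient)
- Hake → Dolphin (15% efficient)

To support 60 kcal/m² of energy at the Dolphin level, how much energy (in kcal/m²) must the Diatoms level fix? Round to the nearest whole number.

296296 kcal/m²

Cumulative transfer efficiency: 0.15 × 0.15 × 0.06 × 0.15 = 0.0002025
Diatoms energy = 60 / 0.0002025 = 296296 kcal/m²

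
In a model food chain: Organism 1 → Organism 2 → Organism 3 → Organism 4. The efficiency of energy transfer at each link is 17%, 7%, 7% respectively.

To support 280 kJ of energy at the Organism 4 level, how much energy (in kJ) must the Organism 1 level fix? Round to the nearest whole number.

336134 kJ

Cumulative transfer efficiency: 0.17 × 0.07 × 0.07 = 0.000833
Organism 1 energy = 280 / 0.000833 = 336134 kJ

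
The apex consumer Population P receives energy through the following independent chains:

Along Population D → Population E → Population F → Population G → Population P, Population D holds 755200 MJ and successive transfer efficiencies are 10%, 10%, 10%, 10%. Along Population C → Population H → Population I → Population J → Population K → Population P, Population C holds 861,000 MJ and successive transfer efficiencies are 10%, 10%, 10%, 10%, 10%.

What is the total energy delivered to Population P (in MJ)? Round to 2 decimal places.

84.13 MJ

Via Population D: 755200 × 0.1 × 0.1 × 0.1 × 0.1 = 75.52 MJ
Via Population C: 861000 × 0.1 × 0.1 × 0.1 × 0.1 × 0.1 = 8.61 MJ
Total at Population P: 75.52 + 8.61 = 84.13 MJ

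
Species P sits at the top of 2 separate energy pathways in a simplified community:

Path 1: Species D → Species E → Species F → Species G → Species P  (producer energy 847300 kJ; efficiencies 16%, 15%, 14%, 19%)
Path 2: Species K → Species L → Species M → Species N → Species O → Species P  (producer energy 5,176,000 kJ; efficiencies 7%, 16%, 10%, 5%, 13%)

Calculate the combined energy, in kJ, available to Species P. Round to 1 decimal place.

578.6 kJ

Path 1: 847300 × 0.16 × 0.15 × 0.14 × 0.19 = 540.91632 kJ
Path 2: 5176000 × 0.07 × 0.16 × 0.1 × 0.05 × 0.13 = 37.68128 kJ
Total at Species P: 540.91632 + 37.68128 = 578.5976 kJ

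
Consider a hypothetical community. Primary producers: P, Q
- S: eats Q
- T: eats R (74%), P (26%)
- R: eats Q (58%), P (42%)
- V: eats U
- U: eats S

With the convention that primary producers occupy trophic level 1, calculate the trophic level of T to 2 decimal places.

2.74

R: 1 + (0.58×1 + 0.42×1) = 2
S: 1 + 1 = 2
T: 1 + (0.74×2 + 0.26×1) = 2.74
U: 1 + 2 = 3
V: 1 + 3 = 4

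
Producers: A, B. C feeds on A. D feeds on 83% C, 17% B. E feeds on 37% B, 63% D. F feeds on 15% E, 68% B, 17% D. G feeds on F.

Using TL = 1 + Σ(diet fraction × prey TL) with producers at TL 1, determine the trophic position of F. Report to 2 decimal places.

2.63

C: 1 + 1 = 2
D: 1 + (0.83×2 + 0.17×1) = 2.83
E: 1 + (0.37×1 + 0.63×2.83) = 3.1529
F: 1 + (0.15×3.1529 + 0.68×1 + 0.17×2.83) = 2.634035
G: 1 + 2.634035 = 3.634035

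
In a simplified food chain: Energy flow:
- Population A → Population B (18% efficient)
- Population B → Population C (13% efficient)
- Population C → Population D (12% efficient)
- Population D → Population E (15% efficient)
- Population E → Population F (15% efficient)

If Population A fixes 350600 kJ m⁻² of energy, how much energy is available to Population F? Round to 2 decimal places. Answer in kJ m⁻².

Population B: 350600 × 0.18 = 63108 kJ m⁻²
Population C: 63108 × 0.13 = 8204.04 kJ m⁻²
Population D: 8204.04 × 0.12 = 984.4848 kJ m⁻²
Population E: 984.4848 × 0.15 = 147.67272 kJ m⁻²
Population F: 147.67272 × 0.15 = 22.150908 kJ m⁻²

22.15 kJ m⁻²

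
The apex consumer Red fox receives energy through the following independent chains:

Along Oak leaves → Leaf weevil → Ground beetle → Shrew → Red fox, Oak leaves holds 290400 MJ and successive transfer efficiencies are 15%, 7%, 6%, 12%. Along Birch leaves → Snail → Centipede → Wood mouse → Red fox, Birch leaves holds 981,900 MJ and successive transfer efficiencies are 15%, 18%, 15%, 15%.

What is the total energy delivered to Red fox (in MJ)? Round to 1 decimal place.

618.5 MJ

Via Oak leaves: 290400 × 0.15 × 0.07 × 0.06 × 0.12 = 21.95424 MJ
Via Birch leaves: 981900 × 0.15 × 0.18 × 0.15 × 0.15 = 596.50425 MJ
Total at Red fox: 21.95424 + 596.50425 = 618.45849 MJ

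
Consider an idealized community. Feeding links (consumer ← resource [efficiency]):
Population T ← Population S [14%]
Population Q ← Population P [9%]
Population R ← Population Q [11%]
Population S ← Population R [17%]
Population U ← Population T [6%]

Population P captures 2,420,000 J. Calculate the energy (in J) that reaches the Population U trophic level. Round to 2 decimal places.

Population Q: 2420000 × 0.09 = 217800 J
Population R: 217800 × 0.11 = 23958 J
Population S: 23958 × 0.17 = 4072.86 J
Population T: 4072.86 × 0.14 = 570.2004 J
Population U: 570.2004 × 0.06 = 34.212024 J

34.21 J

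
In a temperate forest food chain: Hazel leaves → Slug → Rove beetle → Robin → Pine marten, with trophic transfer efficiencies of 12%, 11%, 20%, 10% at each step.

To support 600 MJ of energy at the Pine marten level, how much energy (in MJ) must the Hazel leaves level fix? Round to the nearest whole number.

Cumulative transfer efficiency: 0.12 × 0.11 × 0.2 × 0.1 = 0.000264
Hazel leaves energy = 600 / 0.000264 = 2272727 MJ

2272727 MJ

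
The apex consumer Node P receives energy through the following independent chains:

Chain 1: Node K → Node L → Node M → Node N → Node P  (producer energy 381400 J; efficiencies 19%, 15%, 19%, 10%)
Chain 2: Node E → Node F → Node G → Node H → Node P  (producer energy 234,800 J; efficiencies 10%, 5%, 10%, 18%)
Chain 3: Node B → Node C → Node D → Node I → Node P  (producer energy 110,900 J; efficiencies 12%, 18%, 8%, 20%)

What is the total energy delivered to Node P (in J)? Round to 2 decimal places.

265.99 J

Chain 1: 381400 × 0.19 × 0.15 × 0.19 × 0.1 = 206.5281 J
Chain 2: 234800 × 0.1 × 0.05 × 0.1 × 0.18 = 21.132 J
Chain 3: 110900 × 0.12 × 0.18 × 0.08 × 0.2 = 38.32704 J
Total at Node P: 206.5281 + 21.132 + 38.32704 = 265.98714 J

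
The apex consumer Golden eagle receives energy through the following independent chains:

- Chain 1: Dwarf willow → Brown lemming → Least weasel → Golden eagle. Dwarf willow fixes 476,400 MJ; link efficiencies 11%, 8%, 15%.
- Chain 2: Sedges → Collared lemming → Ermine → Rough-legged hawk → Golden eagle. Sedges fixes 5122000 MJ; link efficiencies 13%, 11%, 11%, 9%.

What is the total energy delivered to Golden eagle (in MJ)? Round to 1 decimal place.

Chain 1: 476400 × 0.11 × 0.08 × 0.15 = 628.848 MJ
Chain 2: 5122000 × 0.13 × 0.11 × 0.11 × 0.09 = 725.12154 MJ
Total at Golden eagle: 628.848 + 725.12154 = 1353.96954 MJ

1354.0 MJ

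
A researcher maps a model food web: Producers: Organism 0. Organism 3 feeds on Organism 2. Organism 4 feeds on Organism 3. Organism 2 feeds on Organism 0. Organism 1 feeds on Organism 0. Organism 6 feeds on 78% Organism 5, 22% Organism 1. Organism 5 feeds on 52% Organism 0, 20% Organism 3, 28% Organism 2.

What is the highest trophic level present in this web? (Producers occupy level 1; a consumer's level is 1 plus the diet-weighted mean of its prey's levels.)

4

Organism 1: 1 + 1 = 2
Organism 2: 1 + 1 = 2
Organism 3: 1 + 2 = 3
Organism 4: 1 + 3 = 4
Organism 5: 1 + (0.52×1 + 0.2×3 + 0.28×2) = 2.68
Organism 6: 1 + (0.78×2.68 + 0.22×2) = 3.5304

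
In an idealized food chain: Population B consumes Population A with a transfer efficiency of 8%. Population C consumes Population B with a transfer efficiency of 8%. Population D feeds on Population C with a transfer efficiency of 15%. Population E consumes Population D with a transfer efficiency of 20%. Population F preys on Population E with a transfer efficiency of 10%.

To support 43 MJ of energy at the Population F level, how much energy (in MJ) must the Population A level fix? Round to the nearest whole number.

Cumulative transfer efficiency: 0.08 × 0.08 × 0.15 × 0.2 × 0.1 = 0.0000192
Population A energy = 43 / 0.0000192 = 2239583 MJ

2239583 MJ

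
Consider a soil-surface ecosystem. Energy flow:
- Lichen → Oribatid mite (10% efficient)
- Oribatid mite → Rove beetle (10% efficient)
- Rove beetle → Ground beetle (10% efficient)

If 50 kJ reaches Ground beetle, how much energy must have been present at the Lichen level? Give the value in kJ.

Cumulative transfer efficiency: 0.1 × 0.1 × 0.1 = 0.001
Lichen energy = 50 / 0.001 = 50000 kJ

50000 kJ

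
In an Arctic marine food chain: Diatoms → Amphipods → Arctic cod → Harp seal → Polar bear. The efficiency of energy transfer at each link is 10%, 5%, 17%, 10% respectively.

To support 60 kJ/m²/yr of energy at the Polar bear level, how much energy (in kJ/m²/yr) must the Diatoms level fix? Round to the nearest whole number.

Cumulative transfer efficiency: 0.1 × 0.05 × 0.17 × 0.1 = 0.000085
Diatoms energy = 60 / 0.000085 = 705882 kJ/m²/yr

705882 kJ/m²/yr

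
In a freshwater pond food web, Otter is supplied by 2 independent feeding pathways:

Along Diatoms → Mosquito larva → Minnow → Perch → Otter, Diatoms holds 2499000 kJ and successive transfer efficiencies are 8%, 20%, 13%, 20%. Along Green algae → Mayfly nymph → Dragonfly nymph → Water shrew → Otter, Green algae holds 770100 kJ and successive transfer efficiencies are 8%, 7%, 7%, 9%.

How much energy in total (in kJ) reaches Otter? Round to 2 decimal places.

Via Diatoms: 2499000 × 0.08 × 0.2 × 0.13 × 0.2 = 1039.584 kJ
Via Green algae: 770100 × 0.08 × 0.07 × 0.07 × 0.09 = 27.169128 kJ
Total at Otter: 1039.584 + 27.169128 = 1066.753128 kJ

1066.75 kJ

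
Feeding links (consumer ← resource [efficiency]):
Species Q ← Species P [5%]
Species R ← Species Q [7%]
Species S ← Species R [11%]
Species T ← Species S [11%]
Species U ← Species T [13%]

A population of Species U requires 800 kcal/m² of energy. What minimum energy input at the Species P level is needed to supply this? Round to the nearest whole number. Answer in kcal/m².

145309236 kcal/m²

Cumulative transfer efficiency: 0.05 × 0.07 × 0.11 × 0.11 × 0.13 = 0.0000055055
Species P energy = 800 / 0.0000055055 = 145309236 kcal/m²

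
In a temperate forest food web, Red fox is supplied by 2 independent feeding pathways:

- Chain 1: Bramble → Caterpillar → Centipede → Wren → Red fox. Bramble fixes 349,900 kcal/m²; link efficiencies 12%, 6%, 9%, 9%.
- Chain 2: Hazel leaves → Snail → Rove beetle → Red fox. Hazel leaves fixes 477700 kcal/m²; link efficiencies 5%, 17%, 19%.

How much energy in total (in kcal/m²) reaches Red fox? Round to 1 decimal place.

Chain 1: 349900 × 0.12 × 0.06 × 0.09 × 0.09 = 20.406168 kcal/m²
Chain 2: 477700 × 0.05 × 0.17 × 0.19 = 771.4855 kcal/m²
Total at Red fox: 20.406168 + 771.4855 = 791.891668 kcal/m²

791.9 kcal/m²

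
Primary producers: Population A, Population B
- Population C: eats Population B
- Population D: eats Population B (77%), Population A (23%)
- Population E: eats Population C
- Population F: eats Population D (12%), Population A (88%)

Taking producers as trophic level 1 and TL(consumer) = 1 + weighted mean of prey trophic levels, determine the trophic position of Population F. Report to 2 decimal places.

Population C: 1 + 1 = 2
Population D: 1 + (0.77×1 + 0.23×1) = 2
Population E: 1 + 2 = 3
Population F: 1 + (0.12×2 + 0.88×1) = 2.12

2.12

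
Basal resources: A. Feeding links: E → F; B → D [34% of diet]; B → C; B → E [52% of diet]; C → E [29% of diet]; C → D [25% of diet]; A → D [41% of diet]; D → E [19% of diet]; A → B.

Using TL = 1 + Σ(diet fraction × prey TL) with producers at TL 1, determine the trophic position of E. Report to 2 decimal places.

3.45

B: 1 + 1 = 2
C: 1 + 2 = 3
D: 1 + (0.34×2 + 0.25×3 + 0.41×1) = 2.84
E: 1 + (0.29×3 + 0.52×2 + 0.19×2.84) = 3.4496
F: 1 + 3.4496 = 4.4496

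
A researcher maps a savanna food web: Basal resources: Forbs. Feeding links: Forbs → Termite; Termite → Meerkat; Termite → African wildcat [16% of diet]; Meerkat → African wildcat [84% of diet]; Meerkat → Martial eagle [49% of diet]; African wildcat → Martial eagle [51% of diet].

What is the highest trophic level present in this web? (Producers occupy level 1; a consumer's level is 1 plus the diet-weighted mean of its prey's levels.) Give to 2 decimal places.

4.43

Termite: 1 + 1 = 2
Meerkat: 1 + 2 = 3
African wildcat: 1 + (0.16×2 + 0.84×3) = 3.84
Martial eagle: 1 + (0.49×3 + 0.51×3.84) = 4.4284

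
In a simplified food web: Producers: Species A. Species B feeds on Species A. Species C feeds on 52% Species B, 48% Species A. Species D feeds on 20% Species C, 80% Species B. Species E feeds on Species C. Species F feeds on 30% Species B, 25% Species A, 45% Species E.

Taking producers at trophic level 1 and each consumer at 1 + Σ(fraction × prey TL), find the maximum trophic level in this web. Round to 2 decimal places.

3.52

Species B: 1 + 1 = 2
Species C: 1 + (0.52×2 + 0.48×1) = 2.52
Species D: 1 + (0.2×2.52 + 0.8×2) = 3.104
Species E: 1 + 2.52 = 3.52
Species F: 1 + (0.3×2 + 0.25×1 + 0.45×3.52) = 3.434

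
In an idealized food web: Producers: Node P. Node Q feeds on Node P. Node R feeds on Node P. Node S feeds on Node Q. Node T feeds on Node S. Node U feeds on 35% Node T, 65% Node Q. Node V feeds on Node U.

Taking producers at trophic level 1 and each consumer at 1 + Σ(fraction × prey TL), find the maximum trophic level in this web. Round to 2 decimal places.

4.70

Node Q: 1 + 1 = 2
Node R: 1 + 1 = 2
Node S: 1 + 2 = 3
Node T: 1 + 3 = 4
Node U: 1 + (0.35×4 + 0.65×2) = 3.7
Node V: 1 + 3.7 = 4.7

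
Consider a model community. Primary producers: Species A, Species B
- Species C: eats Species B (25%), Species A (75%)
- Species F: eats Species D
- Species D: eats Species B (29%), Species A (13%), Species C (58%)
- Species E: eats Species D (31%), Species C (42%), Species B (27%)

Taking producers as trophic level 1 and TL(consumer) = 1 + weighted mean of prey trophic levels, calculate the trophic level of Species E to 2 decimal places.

Species C: 1 + (0.25×1 + 0.75×1) = 2
Species D: 1 + (0.29×1 + 0.13×1 + 0.58×2) = 2.58
Species E: 1 + (0.31×2.58 + 0.42×2 + 0.27×1) = 2.9098
Species F: 1 + 2.58 = 3.58

2.91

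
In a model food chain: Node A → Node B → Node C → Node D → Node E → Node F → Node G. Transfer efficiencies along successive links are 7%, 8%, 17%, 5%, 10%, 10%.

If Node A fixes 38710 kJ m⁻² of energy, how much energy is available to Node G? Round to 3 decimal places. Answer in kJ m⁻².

Node B: 38710 × 0.07 = 2709.7 kJ m⁻²
Node C: 2709.7 × 0.08 = 216.776 kJ m⁻²
Node D: 216.776 × 0.17 = 36.85192 kJ m⁻²
Node E: 36.85192 × 0.05 = 1.842596 kJ m⁻²
Node F: 1.842596 × 0.1 = 0.1842596 kJ m⁻²
Node G: 0.1842596 × 0.1 = 0.01842596 kJ m⁻²

0.018 kJ m⁻²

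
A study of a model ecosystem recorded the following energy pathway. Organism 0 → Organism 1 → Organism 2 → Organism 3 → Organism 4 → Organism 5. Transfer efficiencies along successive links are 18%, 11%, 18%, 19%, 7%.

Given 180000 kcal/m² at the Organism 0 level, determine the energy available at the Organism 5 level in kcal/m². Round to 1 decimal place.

8.5 kcal/m²

Organism 1: 180000 × 0.18 = 32400 kcal/m²
Organism 2: 32400 × 0.11 = 3564 kcal/m²
Organism 3: 3564 × 0.18 = 641.52 kcal/m²
Organism 4: 641.52 × 0.19 = 121.8888 kcal/m²
Organism 5: 121.8888 × 0.07 = 8.532216 kcal/m²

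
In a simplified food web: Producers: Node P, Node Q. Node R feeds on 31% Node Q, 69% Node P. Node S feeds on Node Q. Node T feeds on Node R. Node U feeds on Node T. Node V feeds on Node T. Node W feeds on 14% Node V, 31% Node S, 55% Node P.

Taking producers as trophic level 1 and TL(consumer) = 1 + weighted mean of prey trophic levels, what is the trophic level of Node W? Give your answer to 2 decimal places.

2.73

Node R: 1 + (0.31×1 + 0.69×1) = 2
Node S: 1 + 1 = 2
Node T: 1 + 2 = 3
Node U: 1 + 3 = 4
Node V: 1 + 3 = 4
Node W: 1 + (0.14×4 + 0.31×2 + 0.55×1) = 2.73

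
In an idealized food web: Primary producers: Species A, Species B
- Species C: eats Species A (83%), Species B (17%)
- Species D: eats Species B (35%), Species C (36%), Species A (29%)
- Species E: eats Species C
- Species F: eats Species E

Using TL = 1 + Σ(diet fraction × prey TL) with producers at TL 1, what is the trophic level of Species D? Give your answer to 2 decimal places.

Species C: 1 + (0.83×1 + 0.17×1) = 2
Species D: 1 + (0.35×1 + 0.36×2 + 0.29×1) = 2.36
Species E: 1 + 2 = 3
Species F: 1 + 3 = 4

2.36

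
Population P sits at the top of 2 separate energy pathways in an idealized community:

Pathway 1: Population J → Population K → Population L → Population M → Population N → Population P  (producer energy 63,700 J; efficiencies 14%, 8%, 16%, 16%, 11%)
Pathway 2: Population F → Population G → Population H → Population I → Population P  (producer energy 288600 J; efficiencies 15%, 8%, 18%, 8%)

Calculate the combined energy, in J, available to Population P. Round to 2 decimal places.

Pathway 1: 63700 × 0.14 × 0.08 × 0.16 × 0.16 × 0.11 = 2.00904704 J
Pathway 2: 288600 × 0.15 × 0.08 × 0.18 × 0.08 = 49.87008 J
Total at Population P: 2.00904704 + 49.87008 = 51.87912704 J

51.88 J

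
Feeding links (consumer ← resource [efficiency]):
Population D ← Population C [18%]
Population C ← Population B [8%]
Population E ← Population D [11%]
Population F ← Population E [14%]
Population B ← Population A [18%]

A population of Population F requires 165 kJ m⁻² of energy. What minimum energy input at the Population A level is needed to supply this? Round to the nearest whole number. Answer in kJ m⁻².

Cumulative transfer efficiency: 0.18 × 0.08 × 0.18 × 0.11 × 0.14 = 0.0000399168
Population A energy = 165 / 0.0000399168 = 4133598 kJ m⁻²

4133598 kJ m⁻²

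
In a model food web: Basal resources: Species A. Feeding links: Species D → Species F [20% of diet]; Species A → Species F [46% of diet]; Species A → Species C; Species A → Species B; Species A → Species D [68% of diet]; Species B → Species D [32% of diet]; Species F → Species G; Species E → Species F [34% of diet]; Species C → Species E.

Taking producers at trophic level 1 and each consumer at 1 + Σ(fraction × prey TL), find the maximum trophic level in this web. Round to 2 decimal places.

Species B: 1 + 1 = 2
Species C: 1 + 1 = 2
Species D: 1 + (0.32×2 + 0.68×1) = 2.32
Species E: 1 + 2 = 3
Species F: 1 + (0.46×1 + 0.2×2.32 + 0.34×3) = 2.944
Species G: 1 + 2.944 = 3.944

3.94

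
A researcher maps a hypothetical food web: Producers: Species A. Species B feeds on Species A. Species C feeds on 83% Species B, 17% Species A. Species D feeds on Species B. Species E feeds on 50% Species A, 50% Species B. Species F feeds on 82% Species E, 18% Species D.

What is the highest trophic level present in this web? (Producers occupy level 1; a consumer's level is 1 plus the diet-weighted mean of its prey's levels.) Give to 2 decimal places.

Species B: 1 + 1 = 2
Species C: 1 + (0.83×2 + 0.17×1) = 2.83
Species D: 1 + 2 = 3
Species E: 1 + (0.5×1 + 0.5×2) = 2.5
Species F: 1 + (0.82×2.5 + 0.18×3) = 3.59

3.59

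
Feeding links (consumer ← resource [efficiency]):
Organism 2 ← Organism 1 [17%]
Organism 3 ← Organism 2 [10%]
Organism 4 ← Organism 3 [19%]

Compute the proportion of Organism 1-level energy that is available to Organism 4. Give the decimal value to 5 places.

0.00323

Product of link efficiencies: 0.17 × 0.1 × 0.19 = 0.00323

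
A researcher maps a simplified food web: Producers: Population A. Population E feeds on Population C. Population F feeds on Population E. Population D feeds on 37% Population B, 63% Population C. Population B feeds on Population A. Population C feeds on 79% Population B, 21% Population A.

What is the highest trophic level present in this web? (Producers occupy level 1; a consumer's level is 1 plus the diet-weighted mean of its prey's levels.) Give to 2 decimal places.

4.79

Population B: 1 + 1 = 2
Population C: 1 + (0.79×2 + 0.21×1) = 2.79
Population D: 1 + (0.37×2 + 0.63×2.79) = 3.4977
Population E: 1 + 2.79 = 3.79
Population F: 1 + 3.79 = 4.79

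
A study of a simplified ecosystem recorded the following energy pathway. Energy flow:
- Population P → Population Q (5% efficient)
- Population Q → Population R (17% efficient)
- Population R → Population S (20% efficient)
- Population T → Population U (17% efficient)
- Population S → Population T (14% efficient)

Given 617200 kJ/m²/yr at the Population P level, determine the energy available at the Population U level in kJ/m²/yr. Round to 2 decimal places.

Population Q: 617200 × 0.05 = 30860 kJ/m²/yr
Population R: 30860 × 0.17 = 5246.2 kJ/m²/yr
Population S: 5246.2 × 0.2 = 1049.24 kJ/m²/yr
Population T: 1049.24 × 0.14 = 146.8936 kJ/m²/yr
Population U: 146.8936 × 0.17 = 24.971912 kJ/m²/yr

24.97 kJ/m²/yr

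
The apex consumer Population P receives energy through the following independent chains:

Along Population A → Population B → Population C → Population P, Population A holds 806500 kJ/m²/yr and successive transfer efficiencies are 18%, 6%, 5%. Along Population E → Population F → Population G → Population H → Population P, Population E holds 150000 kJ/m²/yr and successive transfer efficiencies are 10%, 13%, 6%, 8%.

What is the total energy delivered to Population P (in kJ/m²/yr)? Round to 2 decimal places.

444.87 kJ/m²/yr

Via Population A: 806500 × 0.18 × 0.06 × 0.05 = 435.51 kJ/m²/yr
Via Population E: 150000 × 0.1 × 0.13 × 0.06 × 0.08 = 9.36 kJ/m²/yr
Total at Population P: 435.51 + 9.36 = 444.87 kJ/m²/yr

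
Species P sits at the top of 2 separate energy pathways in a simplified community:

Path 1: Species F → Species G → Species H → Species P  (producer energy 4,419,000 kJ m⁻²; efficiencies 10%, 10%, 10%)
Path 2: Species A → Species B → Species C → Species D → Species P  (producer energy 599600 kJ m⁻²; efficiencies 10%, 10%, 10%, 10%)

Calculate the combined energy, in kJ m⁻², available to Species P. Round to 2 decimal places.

4478.96 kJ m⁻²

Path 1: 4419000 × 0.1 × 0.1 × 0.1 = 4419 kJ m⁻²
Path 2: 599600 × 0.1 × 0.1 × 0.1 × 0.1 = 59.96 kJ m⁻²
Total at Species P: 4419 + 59.96 = 4478.96 kJ m⁻²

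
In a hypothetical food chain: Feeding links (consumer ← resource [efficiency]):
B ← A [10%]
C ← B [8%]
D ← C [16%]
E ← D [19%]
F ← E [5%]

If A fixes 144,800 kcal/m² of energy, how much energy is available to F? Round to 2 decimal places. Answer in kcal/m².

1.76 kcal/m²

B: 144800 × 0.1 = 14480 kcal/m²
C: 14480 × 0.08 = 1158.4 kcal/m²
D: 1158.4 × 0.16 = 185.344 kcal/m²
E: 185.344 × 0.19 = 35.21536 kcal/m²
F: 35.21536 × 0.05 = 1.760768 kcal/m²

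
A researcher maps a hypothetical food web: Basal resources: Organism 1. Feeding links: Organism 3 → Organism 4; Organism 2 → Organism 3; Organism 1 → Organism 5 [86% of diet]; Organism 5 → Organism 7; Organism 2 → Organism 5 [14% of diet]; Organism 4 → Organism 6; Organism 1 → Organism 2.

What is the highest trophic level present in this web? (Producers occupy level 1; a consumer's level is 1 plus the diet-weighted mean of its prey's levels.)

Organism 2: 1 + 1 = 2
Organism 3: 1 + 2 = 3
Organism 4: 1 + 3 = 4
Organism 5: 1 + (0.86×1 + 0.14×2) = 2.14
Organism 6: 1 + 4 = 5
Organism 7: 1 + 2.14 = 3.14

5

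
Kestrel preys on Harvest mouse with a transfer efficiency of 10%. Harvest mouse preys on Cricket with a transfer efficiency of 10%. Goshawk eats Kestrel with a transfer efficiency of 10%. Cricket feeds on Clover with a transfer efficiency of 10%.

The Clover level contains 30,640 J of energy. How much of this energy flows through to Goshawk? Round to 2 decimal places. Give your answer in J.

3.06 J

Cricket: 30640 × 0.1 = 3064 J
Harvest mouse: 3064 × 0.1 = 306.4 J
Kestrel: 306.4 × 0.1 = 30.64 J
Goshawk: 30.64 × 0.1 = 3.064 J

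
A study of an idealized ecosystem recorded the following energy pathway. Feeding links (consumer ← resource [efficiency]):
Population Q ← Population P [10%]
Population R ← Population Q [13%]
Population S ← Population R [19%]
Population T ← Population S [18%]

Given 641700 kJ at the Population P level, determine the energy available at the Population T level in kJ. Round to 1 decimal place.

Population Q: 641700 × 0.1 = 64170 kJ
Population R: 64170 × 0.13 = 8342.1 kJ
Population S: 8342.1 × 0.19 = 1584.999 kJ
Population T: 1584.999 × 0.18 = 285.29982 kJ

285.3 kJ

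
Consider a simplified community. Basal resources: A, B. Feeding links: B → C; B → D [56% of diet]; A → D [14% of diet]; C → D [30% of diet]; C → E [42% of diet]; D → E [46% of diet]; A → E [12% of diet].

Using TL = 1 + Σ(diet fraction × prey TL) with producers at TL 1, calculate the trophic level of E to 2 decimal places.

3.02

C: 1 + 1 = 2
D: 1 + (0.56×1 + 0.14×1 + 0.3×2) = 2.3
E: 1 + (0.42×2 + 0.46×2.3 + 0.12×1) = 3.018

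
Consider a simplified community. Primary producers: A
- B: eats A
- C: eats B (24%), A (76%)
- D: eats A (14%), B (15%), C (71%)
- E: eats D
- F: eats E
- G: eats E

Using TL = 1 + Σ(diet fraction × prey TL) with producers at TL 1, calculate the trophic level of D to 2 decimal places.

B: 1 + 1 = 2
C: 1 + (0.24×2 + 0.76×1) = 2.24
D: 1 + (0.14×1 + 0.15×2 + 0.71×2.24) = 3.0304
E: 1 + 3.0304 = 4.0304
F: 1 + 4.0304 = 5.0304
G: 1 + 4.0304 = 5.0304

3.03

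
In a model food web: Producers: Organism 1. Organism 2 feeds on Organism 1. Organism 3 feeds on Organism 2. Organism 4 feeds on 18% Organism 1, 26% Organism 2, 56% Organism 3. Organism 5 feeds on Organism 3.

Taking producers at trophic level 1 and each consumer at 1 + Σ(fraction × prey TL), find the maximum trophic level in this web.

4

Organism 2: 1 + 1 = 2
Organism 3: 1 + 2 = 3
Organism 4: 1 + (0.18×1 + 0.26×2 + 0.56×3) = 3.38
Organism 5: 1 + 3 = 4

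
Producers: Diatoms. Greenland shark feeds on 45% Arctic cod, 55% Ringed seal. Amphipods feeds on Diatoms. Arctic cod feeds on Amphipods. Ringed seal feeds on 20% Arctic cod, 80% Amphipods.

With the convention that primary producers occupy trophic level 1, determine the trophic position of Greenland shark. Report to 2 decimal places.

Amphipods: 1 + 1 = 2
Arctic cod: 1 + 2 = 3
Ringed seal: 1 + (0.2×3 + 0.8×2) = 3.2
Greenland shark: 1 + (0.45×3 + 0.55×3.2) = 4.11

4.11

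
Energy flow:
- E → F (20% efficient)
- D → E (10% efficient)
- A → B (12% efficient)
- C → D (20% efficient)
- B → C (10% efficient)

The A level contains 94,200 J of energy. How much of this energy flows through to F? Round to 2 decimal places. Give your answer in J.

4.52 J

B: 94200 × 0.12 = 11304 J
C: 11304 × 0.1 = 1130.4 J
D: 1130.4 × 0.2 = 226.08 J
E: 226.08 × 0.1 = 22.608 J
F: 22.608 × 0.2 = 4.5216 J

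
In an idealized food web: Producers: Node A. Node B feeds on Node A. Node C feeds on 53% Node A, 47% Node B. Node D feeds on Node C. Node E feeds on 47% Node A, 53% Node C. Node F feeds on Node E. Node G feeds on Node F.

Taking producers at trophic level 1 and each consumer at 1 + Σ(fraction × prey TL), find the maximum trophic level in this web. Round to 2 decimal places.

4.78

Node B: 1 + 1 = 2
Node C: 1 + (0.53×1 + 0.47×2) = 2.47
Node D: 1 + 2.47 = 3.47
Node E: 1 + (0.47×1 + 0.53×2.47) = 2.7791
Node F: 1 + 2.7791 = 3.7791
Node G: 1 + 3.7791 = 4.7791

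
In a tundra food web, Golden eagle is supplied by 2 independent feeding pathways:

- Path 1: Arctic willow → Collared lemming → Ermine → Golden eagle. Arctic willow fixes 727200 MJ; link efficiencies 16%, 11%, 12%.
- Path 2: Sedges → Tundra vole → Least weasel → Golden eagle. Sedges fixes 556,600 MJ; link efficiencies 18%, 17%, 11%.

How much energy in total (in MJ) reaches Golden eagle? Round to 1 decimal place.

3409.4 MJ

Path 1: 727200 × 0.16 × 0.11 × 0.12 = 1535.8464 MJ
Path 2: 556600 × 0.18 × 0.17 × 0.11 = 1873.5156 MJ
Total at Golden eagle: 1535.8464 + 1873.5156 = 3409.362 MJ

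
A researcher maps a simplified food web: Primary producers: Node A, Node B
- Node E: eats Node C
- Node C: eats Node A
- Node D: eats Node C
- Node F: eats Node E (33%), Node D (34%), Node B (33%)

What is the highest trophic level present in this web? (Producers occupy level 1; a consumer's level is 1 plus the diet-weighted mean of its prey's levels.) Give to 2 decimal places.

Node C: 1 + 1 = 2
Node D: 1 + 2 = 3
Node E: 1 + 2 = 3
Node F: 1 + (0.33×3 + 0.34×3 + 0.33×1) = 3.34

3.34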